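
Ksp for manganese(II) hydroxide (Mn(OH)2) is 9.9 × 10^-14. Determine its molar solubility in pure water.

s ≈ 2.9 x 10^-5 M

Mn(OH)2(s) <=> Mn^2+(aq) + 2 OH^-(aq)
Ksp = [Mn^2+][OH^-]^2
With molar solubility s: [Mn^2+] = s, [OH^-] = 2s.
So Ksp = s × (2s)^2 = 4s^3
s = (9.9 × 10^-14 / 4)^(1/3) = 2.9 x 10^-5 M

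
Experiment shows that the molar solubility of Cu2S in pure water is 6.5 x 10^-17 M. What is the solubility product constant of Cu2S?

1.1e-48

Cu2S(s) ⇌ 2 Cu^+(aq) + S^2-(aq)
For each mole of Cu2S that dissolves: [Cu^+] = 2s, [S^2-] = s.
Ksp = [Cu^+]^2[S^2-]
Substituting: Ksp = (2s)^2s = 4s^3
With s = 6.5 × 10^-17: Ksp = 1.1 × 10^-48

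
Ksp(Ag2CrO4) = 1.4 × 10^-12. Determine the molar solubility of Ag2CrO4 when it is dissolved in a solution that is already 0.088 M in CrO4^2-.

Ag2CrO4(s) ⇌ 2 Ag^+(aq) + CrO4^2-(aq)
Ksp = [Ag^+]^2[CrO4^2-]
If s mol/L dissolves here, [Ag^+] = 2s, [CrO4^2-] = 0.088 + s ≈ 0.088 (Ksp is small, so little additional dissolves).
Ksp ≈ (2s)^2 × 0.088
s = 2.0 × 10^-6 M
Check: s = 2.0 × 10^-6 ≪ 0.088, so the approximation is valid.

2.0 x 10^-6 M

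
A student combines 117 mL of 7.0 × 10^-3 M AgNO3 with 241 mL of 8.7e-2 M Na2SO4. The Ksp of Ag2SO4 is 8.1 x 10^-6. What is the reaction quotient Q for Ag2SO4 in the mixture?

Q = 3.1e-7

Total volume = 117 + 241 = 358 mL.
[Ag^+] = 7.0 × 10^-3 × (117/358) = 2.29 x 10^-3 M
[SO4^2-] = 8.7 × 10^-2 × (241/358) = 5.86 x 10^-2 M
Ag2SO4(s) ⇌ 2 Ag^+ + SO4^2-, so Q = [Ag^+]^2[SO4^2-]
Q = (2.29 × 10^-3)^2(5.86 × 10^-2) = 3.1 × 10^-7
Q < Ksp, so no precipitate of Ag2SO4 forms.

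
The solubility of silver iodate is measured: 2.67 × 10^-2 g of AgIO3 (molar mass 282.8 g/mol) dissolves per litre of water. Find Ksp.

Molar solubility s = (2.67 × 10^-2 g/L) / (282.8 g/mol) = 9.441 × 10^-5 M.
AgIO3(s) ⇌ Ag^+ + IO3^-
With molar solubility s: [Ag^+] = s, [IO3^-] = s.
Ksp = [Ag^+][IO3^-]
Ksp = (s)(s) = s^2
With s = 9.441 × 10^-5: Ksp = 8.91 × 10^-9

8.91e-9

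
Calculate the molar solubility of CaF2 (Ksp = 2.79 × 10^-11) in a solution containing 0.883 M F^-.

CaF2(s) ⇌ Ca^2+(aq) + 2 F^-(aq)
Ksp = [Ca^2+][F^-]^2
Let s be the molar solubility in this solution. [Ca^2+] = s, [F^-] = 0.883 + 2s ≈ 0.883 (Ksp is small, so little additional dissolves).
Ksp ≈ s × (0.883)^2
s = 3.58 × 10^-11 M
Check: 2s = 7.2 × 10^-11 ≪ 0.883, so the approximation is valid.

3.58 × 10^-11 M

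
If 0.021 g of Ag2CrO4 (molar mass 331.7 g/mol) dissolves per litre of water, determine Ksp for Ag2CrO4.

Ksp = 1.0e-12

Molar solubility s = (2.1 x 10^-2 g/L) / (331.7 g/mol) = 6.33 × 10^-5 M.
Ag2CrO4(s) ⇌ 2 Ag^+(aq) + CrO4^2-(aq)
Let s = molar solubility. Then [Ag^+] = 2s and [CrO4^2-] = s.
Ksp = [Ag^+]^2[CrO4^2-]
So Ksp = (2s)^2 × s = 4s^3
Ksp = 4 × (6.33 x 10^-5)^3 = 1.0 × 10^-12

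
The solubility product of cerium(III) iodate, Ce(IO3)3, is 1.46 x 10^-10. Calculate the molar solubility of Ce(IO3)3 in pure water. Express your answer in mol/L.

s = 1.52 × 10^-3 M

Ce(IO3)3(s) <=> Ce^3+(aq) + 3 IO3^-(aq)
Ksp = [Ce^3+][IO3^-]^3
With molar solubility s: [Ce^3+] = s, [IO3^-] = 3s.
Substituting: Ksp = s(3s)^3 = 27s^4
s = (1.46 x 10^-10 / 27)^(1/4) = 1.52 × 10^-3 M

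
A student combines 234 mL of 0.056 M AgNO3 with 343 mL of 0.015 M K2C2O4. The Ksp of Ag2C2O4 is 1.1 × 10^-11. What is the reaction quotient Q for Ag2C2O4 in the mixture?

Q ≈ 4.6e-6

Total volume = 234 + 343 = 577 mL.
[Ag^+] = 5.6 × 10^-2 × (234/577) = 2.27 × 10^-2 M
[C2O4^2-] = 1.5 × 10^-2 × (343/577) = 8.92 x 10^-3 M
Ag2C2O4(s) <=> 2 Ag^+ + C2O4^2-, so Q = [Ag^+]^2[C2O4^2-]
Q = (2.27 × 10^-2)^2(8.92 × 10^-3) = 4.6 × 10^-6
Q > Ksp, so Ag2C2O4 will precipitate.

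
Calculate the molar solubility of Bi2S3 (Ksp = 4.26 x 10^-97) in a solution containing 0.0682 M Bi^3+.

Bi2S3(s) ⇌ 2 Bi^3+ + 3 S^2-
Ksp = [Bi^3+]^2[S^2-]^3
Let s be the molar solubility in this solution. [Bi^3+] = 0.0682 + 2s ≈ 0.0682, [S^2-] = 3s (common-ion effect: Bi^3+ is already 0.0682 M).
Ksp ≈ (0.0682)^2 × (3s)^3
s = 1.50 × 10^-32 M
Check: 2s = 3.0 x 10^-32 ≪ 0.0682, so the approximation is valid.

s = 1.50 × 10^-32 M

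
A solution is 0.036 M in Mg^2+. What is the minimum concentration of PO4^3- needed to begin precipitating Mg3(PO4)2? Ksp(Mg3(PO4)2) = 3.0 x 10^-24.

Mg3(PO4)2(s) ⇌ 3 Mg^2+(aq) + 2 PO4^3-(aq)
Ksp = [Mg^2+]^3[PO4^3-]^2
Precipitation begins when Q = Ksp. With [Mg^2+] = 0.036 M:
3.0 x 10^-24 = (0.036)^3 × [PO4^3-]^2
[PO4^3-] = (3.0 x 10^-24 / 4.67 x 10^-5)^(1/2) = 2.5 × 10^-10 M

[PO4^3-] ≈ 2.5e-10 M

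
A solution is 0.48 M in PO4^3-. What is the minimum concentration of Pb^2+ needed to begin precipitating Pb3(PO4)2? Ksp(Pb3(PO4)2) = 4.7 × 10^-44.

Pb3(PO4)2(s) ⇌ 3 Pb^2+(aq) + 2 PO4^3-(aq)
Ksp = [Pb^2+]^3[PO4^3-]^2
Precipitation begins when Q = Ksp. With [PO4^3-] = 0.48 M:
4.7 × 10^-44 = (0.48)^2 × [Pb^2+]^3
[Pb^2+] = (4.7 × 10^-44 / 2.30 × 10^-1)^(1/3) = 5.9 × 10^-15 M

5.9 x 10^-15 M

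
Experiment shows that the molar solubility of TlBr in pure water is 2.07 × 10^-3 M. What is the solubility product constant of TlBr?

TlBr(s) ⇌ Tl^+(aq) + Br^-(aq)
For each mole of TlBr that dissolves: [Tl^+] = s, [Br^-] = s.
Ksp = [Tl^+][Br^-]
Ksp = s × s = s^2
With s = 2.07 × 10^-3: Ksp = 4.28 × 10^-6

Ksp ≈ 4.28 x 10^-6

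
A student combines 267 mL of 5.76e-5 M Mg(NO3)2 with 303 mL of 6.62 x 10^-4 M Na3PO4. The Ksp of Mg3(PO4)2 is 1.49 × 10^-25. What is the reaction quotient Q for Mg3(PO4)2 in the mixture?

Total volume = 267 + 303 = 570 mL.
[Mg^2+] = 5.76 x 10^-5 × (267/570) = 2.698 × 10^-5 M
[PO4^3-] = 6.62 × 10^-4 × (303/570) = 3.519 × 10^-4 M
Mg3(PO4)2(s) ⇌ 3 Mg^2+ + 2 PO4^3-, so Q = [Mg^2+]^3[PO4^3-]^2
Q = (2.698 x 10^-5)^3(3.519 × 10^-4)^2 = 2.43 × 10^-21
Q > Ksp, so Mg3(PO4)2 will precipitate.

Q ≈ 2.43 x 10^-21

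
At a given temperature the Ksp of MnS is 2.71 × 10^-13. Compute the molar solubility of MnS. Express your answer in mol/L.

MnS(s) <=> Mn^2+(aq) + S^2-(aq)
Ksp = [Mn^2+][S^2-]
With molar solubility s: [Mn^2+] = s, [S^2-] = s.
Ksp = s × s = s^2
s = √(2.71 × 10^-13) = 5.21 × 10^-7 M

s = 5.21 x 10^-7 M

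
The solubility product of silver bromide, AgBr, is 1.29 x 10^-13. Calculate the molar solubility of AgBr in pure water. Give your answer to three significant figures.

3.59e-7 M

AgBr(s) ⇌ Ag^+ + Br^-
Ksp = [Ag^+][Br^-]
If s mol/L of AgBr dissolves, [Ag^+] = s and [Br^-] = s.
Ksp = s × s = s^2
s = √(1.29 x 10^-13) = 3.59 × 10^-7 M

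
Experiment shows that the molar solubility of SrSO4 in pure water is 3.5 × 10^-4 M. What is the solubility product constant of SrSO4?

SrSO4(s) ⇌ Sr^2+ + SO4^2-
For each mole of SrSO4 that dissolves: [Sr^2+] = s, [SO4^2-] = s.
Ksp = [Sr^2+][SO4^2-]
Ksp = s^2
Ksp = (3.5 × 10^-4)^2 = 1.2 × 10^-7

1.2e-7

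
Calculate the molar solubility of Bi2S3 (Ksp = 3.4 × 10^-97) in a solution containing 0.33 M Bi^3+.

s = 4.9e-33 M

Bi2S3(s) ⇌ 2 Bi^3+(aq) + 3 S^2-(aq)
Ksp = [Bi^3+]^2[S^2-]^3
Let s = moles of Bi2S3 that dissolve per litre. [Bi^3+] = 0.33 + 2s ≈ 0.33, [S^2-] = 3s (since the Bi^3+ already present dominates).
Ksp ≈ (0.33)^2 × (3s)^3
s = 4.9 × 10^-33 M
Check: 2s = 9.7 x 10^-33 ≪ 0.33, so the approximation is valid.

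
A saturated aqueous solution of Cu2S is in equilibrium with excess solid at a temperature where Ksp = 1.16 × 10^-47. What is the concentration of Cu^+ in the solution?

Cu2S(s) <=> 2 Cu^+(aq) + S^2-(aq)
Ksp = [Cu^+]^2[S^2-]
Let s = molar solubility. Then [Cu^+] = 2s and [S^2-] = s.
So Ksp = (2s)^2 × s = 4s^3
Solving, s = (1.16 × 10^-47/4)^(1/3) = 1.426 × 10^-16 M
[Cu^+] = 2s = 2.85 × 10^-16 M

[Cu^+] = 2.85e-16 M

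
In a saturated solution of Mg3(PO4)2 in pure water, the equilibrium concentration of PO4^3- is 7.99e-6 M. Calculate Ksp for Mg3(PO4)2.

1.10 x 10^-25

Mg3(PO4)2(s) <=> 3 Mg^2+ + 2 PO4^3-
Stoichiometry gives [Mg^2+] = (3/2)[PO4^3-] = 1.199 x 10^-5 M.
Ksp = [Mg^2+]^3[PO4^3-]^2
Ksp = (1.199 × 10^-5)^3 × (7.99 x 10^-6)^2 = 1.10 x 10^-25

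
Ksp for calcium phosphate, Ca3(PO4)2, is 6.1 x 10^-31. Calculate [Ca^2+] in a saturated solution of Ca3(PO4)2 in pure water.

[Ca^2+] = 1.1 × 10^-6 M

Ca3(PO4)2(s) ⇌ 3 Ca^2+ + 2 PO4^3-
Ksp = [Ca^2+]^3[PO4^3-]^2
If s mol/L of Ca3(PO4)2 dissolves, [Ca^2+] = 3s and [PO4^3-] = 2s.
So Ksp = (3s)^3 × (2s)^2 = 108s^5
s^5 = 6.1 x 10^-31 / 108, so s = 3.55 × 10^-7 M
[Ca^2+] = 3s = 1.1 x 10^-6 M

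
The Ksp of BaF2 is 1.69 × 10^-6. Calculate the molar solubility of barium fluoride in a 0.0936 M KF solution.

s = 1.93 × 10^-4 M

BaF2(s) <=> Ba^2+(aq) + 2 F^-(aq)
Ksp = [Ba^2+][F^-]^2
Let s = moles of BaF2 that dissolve per litre. [Ba^2+] = s, [F^-] = 0.0936 + 2s ≈ 0.0936 (common-ion effect: F^- is already 0.0936 M).
Ksp ≈ s × (0.0936)^2
s = 1.93 x 10^-4 M
Check: 2s = 3.9 × 10^-4 ≪ 0.0936, so the approximation is valid.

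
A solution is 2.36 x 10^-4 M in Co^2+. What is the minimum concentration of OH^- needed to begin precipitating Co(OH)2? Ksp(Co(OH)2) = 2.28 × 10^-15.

3.11 × 10^-6 M

Co(OH)2(s) ⇌ Co^2+ + 2 OH^-
Ksp = [Co^2+][OH^-]^2
Precipitation begins when Q = Ksp. With [Co^2+] = 2.36 x 10^-4 M:
2.28 × 10^-15 = (2.36 x 10^-4) × [OH^-]^2
[OH^-] = (2.28 × 10^-15 / 2.36 × 10^-4)^(1/2) = 3.11 x 10^-6 M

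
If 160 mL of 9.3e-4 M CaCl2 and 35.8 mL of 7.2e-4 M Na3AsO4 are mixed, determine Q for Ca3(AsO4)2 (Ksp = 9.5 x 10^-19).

Q = 7.6e-18

Total volume = 160 + 35.8 = 195.8 mL.
[Ca^2+] = 9.3 x 10^-4 × (160/195.8) = 7.60 × 10^-4 M
[AsO4^3-] = 7.2 × 10^-4 × (35.8/195.8) = 1.32 x 10^-4 M
Ca3(AsO4)2(s) ⇌ 3 Ca^2+(aq) + 2 AsO4^3-(aq), so Q = [Ca^2+]^3[AsO4^3-]^2
Q = (7.60 × 10^-4)^3(1.32 × 10^-4)^2 = 7.6 × 10^-18
Q > Ksp, so Ca3(AsO4)2 will precipitate.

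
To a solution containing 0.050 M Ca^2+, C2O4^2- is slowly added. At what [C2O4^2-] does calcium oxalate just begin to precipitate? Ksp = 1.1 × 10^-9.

[C2O4^2-] = 2.2 x 10^-8 M

CaC2O4(s) ⇌ Ca^2+(aq) + C2O4^2-(aq)
Ksp = [Ca^2+][C2O4^2-]
Precipitation begins when Q = Ksp. With [Ca^2+] = 0.050 M:
1.1 × 10^-9 = (0.050) × [C2O4^2-]
[C2O4^2-] = (1.1 × 10^-9 / 5.0 x 10^-2) = 2.2 x 10^-8 M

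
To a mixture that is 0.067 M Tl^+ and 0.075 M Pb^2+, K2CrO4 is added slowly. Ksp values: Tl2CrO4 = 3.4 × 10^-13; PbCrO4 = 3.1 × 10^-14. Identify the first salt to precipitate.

PbCrO4

Each salt begins to precipitate when Q = Ksp, i.e. when [CrO4^2-] reaches its threshold.
For Tl2CrO4: 3.4 × 10^-13 = (0.067)^2 × [CrO4^2-]  ⇒  [CrO4^2-] = 7.6 × 10^-11 M.
For PbCrO4: 3.1 × 10^-14 = 0.075 × [CrO4^2-]  ⇒  [CrO4^2-] = 4.1 × 10^-13 M.
The salt with the lower threshold [CrO4^2-] precipitates first: PbCrO4.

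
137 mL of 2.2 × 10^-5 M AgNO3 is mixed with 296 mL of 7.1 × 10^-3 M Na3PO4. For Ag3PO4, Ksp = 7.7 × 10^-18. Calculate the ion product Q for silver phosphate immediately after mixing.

Q ≈ 1.6e-18

Total volume = 137 + 296 = 433 mL.
[Ag^+] = 2.2 × 10^-5 × (137/433) = 6.96 x 10^-6 M
[PO4^3-] = 7.1 × 10^-3 × (296/433) = 4.85 × 10^-3 M
Ag3PO4(s) ⇌ 3 Ag^+ + PO4^3-, so Q = [Ag^+]^3[PO4^3-]
Q = (6.96 x 10^-6)^3(4.85 × 10^-3) = 1.6 x 10^-18
Q < Ksp, so no precipitate of Ag3PO4 forms.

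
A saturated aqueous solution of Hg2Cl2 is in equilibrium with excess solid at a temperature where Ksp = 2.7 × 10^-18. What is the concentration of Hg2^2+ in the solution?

[Hg2^2+] ≈ 8.8 × 10^-7 M

Hg2Cl2(s) ⇌ Hg2^2+ + 2 Cl^-
Ksp = [Hg2^2+][Cl^-]^2
If s mol/L of Hg2Cl2 dissolves, [Hg2^2+] = s and [Cl^-] = 2s.
So Ksp = s × (2s)^2 = 4s^3
s = (2.7 × 10^-18 / 4)^(1/3) = 8.77 × 10^-7 M
[Hg2^2+] = s = 8.8 × 10^-7 M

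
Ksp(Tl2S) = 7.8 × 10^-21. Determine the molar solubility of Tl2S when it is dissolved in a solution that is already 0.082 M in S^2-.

s ≈ 1.5 × 10^-10 M

Tl2S(s) <=> 2 Tl^+ + S^2-
Ksp = [Tl^+]^2[S^2-]
Let s be the molar solubility in this solution. [Tl^+] = 2s, [S^2-] = 0.082 + s ≈ 0.082 (common-ion effect: S^2- is already 0.082 M).
Ksp ≈ (2s)^2 × 0.082
s = 1.5 x 10^-10 M
Check: s = 1.5 × 10^-10 ≪ 0.082, so the approximation is valid.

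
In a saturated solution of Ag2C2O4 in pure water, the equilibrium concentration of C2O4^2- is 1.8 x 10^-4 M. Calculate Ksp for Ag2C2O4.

Ksp ≈ 2.3e-11

Ag2C2O4(s) <=> 2 Ag^+(aq) + C2O4^2-(aq)
Stoichiometry gives [Ag^+] = (2/1)[C2O4^2-] = 3.60 x 10^-4 M.
Ksp = [Ag^+]^2[C2O4^2-]
Ksp = (3.60 x 10^-4)^2 × 1.8 x 10^-4 = 2.3 × 10^-11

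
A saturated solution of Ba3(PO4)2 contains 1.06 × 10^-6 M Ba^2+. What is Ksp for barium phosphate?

Ba3(PO4)2(s) <=> 3 Ba^2+ + 2 PO4^3-
Stoichiometry gives [PO4^3-] = (2/3)[Ba^2+] = 7.067 x 10^-7 M.
Ksp = [Ba^2+]^3[PO4^3-]^2
Ksp = (1.06 x 10^-6)^3 × (7.067 × 10^-7)^2 = 5.95 × 10^-31

5.95e-31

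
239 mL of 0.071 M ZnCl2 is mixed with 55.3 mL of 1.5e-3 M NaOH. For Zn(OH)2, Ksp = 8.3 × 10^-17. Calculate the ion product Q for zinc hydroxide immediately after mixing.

Total volume = 239 + 55.3 = 294.3 mL.
[Zn^2+] = 7.1 × 10^-2 × (239/294.3) = 5.77 × 10^-2 M
[OH^-] = 1.5 x 10^-3 × (55.3/294.3) = 2.82 x 10^-4 M
Zn(OH)2(s) ⇌ Zn^2+(aq) + 2 OH^-(aq), so Q = [Zn^2+][OH^-]^2
Q = (5.77 x 10^-2)(2.82 × 10^-4)^2 = 4.6 x 10^-9
Q > Ksp, so Zn(OH)2 will precipitate.

4.6e-9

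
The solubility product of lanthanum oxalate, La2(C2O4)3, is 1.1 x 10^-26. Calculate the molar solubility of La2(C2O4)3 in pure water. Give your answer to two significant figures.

2.5 × 10^-6 M

La2(C2O4)3(s) ⇌ 2 La^3+(aq) + 3 C2O4^2-(aq)
Ksp = [La^3+]^2[C2O4^2-]^3
Let s = molar solubility. Then [La^3+] = 2s and [C2O4^2-] = 3s.
So Ksp = (2s)^2 × (3s)^3 = 108s^5
s^5 = 1.1 x 10^-26 / 108, so s = 2.5 x 10^-6 M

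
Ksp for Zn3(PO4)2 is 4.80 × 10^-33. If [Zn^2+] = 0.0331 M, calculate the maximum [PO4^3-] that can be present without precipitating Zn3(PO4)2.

[PO4^3-] ≈ 1.15 x 10^-14 M

Zn3(PO4)2(s) ⇌ 3 Zn^2+ + 2 PO4^3-
Ksp = [Zn^2+]^3[PO4^3-]^2
Precipitation begins when Q = Ksp. With [Zn^2+] = 0.0331 M:
4.80 × 10^-33 = (0.0331)^3 × [PO4^3-]^2
[PO4^3-] = (4.80 × 10^-33 / 3.626 × 10^-5)^(1/2) = 1.15 x 10^-14 M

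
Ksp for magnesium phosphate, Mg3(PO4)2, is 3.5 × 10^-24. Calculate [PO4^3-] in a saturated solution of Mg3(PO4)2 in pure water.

[PO4^3-] = 1.6 x 10^-5 M

Mg3(PO4)2(s) <=> 3 Mg^2+(aq) + 2 PO4^3-(aq)
Ksp = [Mg^2+]^3[PO4^3-]^2
For each mole of Mg3(PO4)2 that dissolves: [Mg^2+] = 3s, [PO4^3-] = 2s.
So Ksp = (3s)^3 × (2s)^2 = 108s^5
s^5 = 3.5 × 10^-24 / 108, so s = 7.98 × 10^-6 M
[PO4^3-] = 2s = 1.6 x 10^-5 M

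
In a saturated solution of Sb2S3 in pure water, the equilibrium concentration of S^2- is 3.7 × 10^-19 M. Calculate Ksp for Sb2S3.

3.1 x 10^-93

Sb2S3(s) <=> 2 Sb^3+(aq) + 3 S^2-(aq)
Stoichiometry gives [Sb^3+] = (2/3)[S^2-] = 2.47 x 10^-19 M.
Ksp = [Sb^3+]^2[S^2-]^3
Ksp = (2.47 × 10^-19)^2 × (3.7 x 10^-19)^3 = 3.1 × 10^-93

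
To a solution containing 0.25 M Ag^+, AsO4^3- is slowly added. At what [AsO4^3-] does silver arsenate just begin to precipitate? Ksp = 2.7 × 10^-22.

Ag3AsO4(s) ⇌ 3 Ag^+ + AsO4^3-
Ksp = [Ag^+]^3[AsO4^3-]
Precipitation begins when Q = Ksp. With [Ag^+] = 0.25 M:
2.7 × 10^-22 = (0.25)^3 × [AsO4^3-]
[AsO4^3-] = (2.7 × 10^-22 / 1.56 × 10^-2) = 1.7 × 10^-20 M

[AsO4^3-] ≈ 1.7 × 10^-20 M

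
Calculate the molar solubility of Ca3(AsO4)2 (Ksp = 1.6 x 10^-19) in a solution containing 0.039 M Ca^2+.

s ≈ 2.6e-8 M

Ca3(AsO4)2(s) <=> 3 Ca^2+ + 2 AsO4^3-
Ksp = [Ca^2+]^3[AsO4^3-]^2
Let s be the molar solubility in this solution. [Ca^2+] = 0.039 + 3s ≈ 0.039, [AsO4^3-] = 2s (since the Ca^2+ already present dominates).
Ksp ≈ (0.039)^3 × (2s)^2
s = 2.6 x 10^-8 M
Check: 3s = 7.8 × 10^-8 ≪ 0.039, so the approximation is valid.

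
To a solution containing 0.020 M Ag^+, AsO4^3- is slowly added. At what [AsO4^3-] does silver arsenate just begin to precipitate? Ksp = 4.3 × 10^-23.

5.4 × 10^-18 M

Ag3AsO4(s) ⇌ 3 Ag^+ + AsO4^3-
Ksp = [Ag^+]^3[AsO4^3-]
Precipitation begins when Q = Ksp. With [Ag^+] = 0.020 M:
4.3 × 10^-23 = (0.020)^3 × [AsO4^3-]
[AsO4^3-] = (4.3 × 10^-23 / 8.00 x 10^-6) = 5.4 × 10^-18 M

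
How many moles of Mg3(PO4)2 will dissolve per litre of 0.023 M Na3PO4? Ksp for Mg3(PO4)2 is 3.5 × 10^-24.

Mg3(PO4)2(s) ⇌ 3 Mg^2+(aq) + 2 PO4^3-(aq)
Ksp = [Mg^2+]^3[PO4^3-]^2
If s mol/L dissolves here, [Mg^2+] = 3s, [PO4^3-] = 0.023 + 2s ≈ 0.023 (Ksp is small, so little additional dissolves).
Ksp ≈ (3s)^3 × (0.023)^2
s = 6.3 × 10^-8 M
Check: 2s = 1.3 × 10^-7 ≪ 0.023, so the approximation is valid.

s ≈ 6.3 × 10^-8 M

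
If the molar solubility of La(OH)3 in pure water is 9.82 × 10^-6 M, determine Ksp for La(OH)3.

La(OH)3(s) <=> La^3+(aq) + 3 OH^-(aq)
Let s = molar solubility. Then [La^3+] = s and [OH^-] = 3s.
Ksp = [La^3+][OH^-]^3
Ksp = s(3s)^3 = 27s^4
With s = 9.82 x 10^-6: Ksp = 2.51 x 10^-19

Ksp = 2.51 x 10^-19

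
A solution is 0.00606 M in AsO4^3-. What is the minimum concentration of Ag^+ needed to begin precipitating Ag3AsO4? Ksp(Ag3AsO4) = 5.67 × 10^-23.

2.11e-7 M

Ag3AsO4(s) ⇌ 3 Ag^+ + AsO4^3-
Ksp = [Ag^+]^3[AsO4^3-]
Precipitation begins when Q = Ksp. With [AsO4^3-] = 0.00606 M:
5.67 × 10^-23 = (0.00606) × [Ag^+]^3
[Ag^+] = (5.67 × 10^-23 / 6.06 x 10^-3)^(1/3) = 2.11 x 10^-7 M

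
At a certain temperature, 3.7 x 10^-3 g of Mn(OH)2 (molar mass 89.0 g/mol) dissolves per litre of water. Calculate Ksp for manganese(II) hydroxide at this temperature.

Molar solubility s = (3.7 × 10^-3 g/L) / (89.0 g/mol) = 4.16 × 10^-5 M.
Mn(OH)2(s) ⇌ Mn^2+(aq) + 2 OH^-(aq)
With molar solubility s: [Mn^2+] = s, [OH^-] = 2s.
Ksp = [Mn^2+][OH^-]^2
Ksp = s(2s)^2 = 4s^3
With s = 4.16 x 10^-5: Ksp = 2.9 × 10^-13

Ksp ≈ 2.9 x 10^-13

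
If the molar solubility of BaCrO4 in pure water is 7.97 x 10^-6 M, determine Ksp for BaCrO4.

BaCrO4(s) ⇌ Ba^2+ + CrO4^2-
For each mole of BaCrO4 that dissolves: [Ba^2+] = s, [CrO4^2-] = s.
Ksp = [Ba^2+][CrO4^2-]
Ksp = s^2
Ksp = (7.97 × 10^-6)^2 = 6.35 × 10^-11

Ksp = 6.35 × 10^-11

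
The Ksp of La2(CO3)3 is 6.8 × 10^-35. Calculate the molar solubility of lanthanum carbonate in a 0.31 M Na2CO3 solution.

La2(CO3)3(s) ⇌ 2 La^3+(aq) + 3 CO3^2-(aq)
Ksp = [La^3+]^2[CO3^2-]^3
Let s = moles of La2(CO3)3 that dissolve per litre. [La^3+] = 2s, [CO3^2-] = 0.31 + 3s ≈ 0.31 (Ksp is small, so little additional dissolves).
Ksp ≈ (2s)^2 × (0.31)^3
s = 2.4 × 10^-17 M
Check: 3s = 7.2 × 10^-17 ≪ 0.31, so the approximation is valid.

s ≈ 2.4 × 10^-17 M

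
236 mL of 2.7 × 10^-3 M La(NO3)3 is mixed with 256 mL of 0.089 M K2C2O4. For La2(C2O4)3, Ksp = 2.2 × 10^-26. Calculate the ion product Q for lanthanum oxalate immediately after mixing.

Total volume = 236 + 256 = 492 mL.
[La^3+] = 2.7 × 10^-3 × (236/492) = 1.30 × 10^-3 M
[C2O4^2-] = 8.9 × 10^-2 × (256/492) = 4.63 x 10^-2 M
La2(C2O4)3(s) <=> 2 La^3+(aq) + 3 C2O4^2-(aq), so Q = [La^3+]^2[C2O4^2-]^3
Q = (1.30 x 10^-3)^2(4.63 × 10^-2)^3 = 1.7 x 10^-10
Q > Ksp, so La2(C2O4)3 will precipitate.

Q = 1.7 × 10^-10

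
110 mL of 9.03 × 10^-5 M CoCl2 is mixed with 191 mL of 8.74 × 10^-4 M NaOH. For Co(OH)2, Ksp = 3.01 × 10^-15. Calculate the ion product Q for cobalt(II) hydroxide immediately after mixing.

Total volume = 110 + 191 = 301 mL.
[Co^2+] = 9.03 × 10^-5 × (110/301) = 3.300 × 10^-5 M
[OH^-] = 8.74 x 10^-4 × (191/301) = 5.546 × 10^-4 M
Co(OH)2(s) ⇌ Co^2+ + 2 OH^-, so Q = [Co^2+][OH^-]^2
Q = (3.300 x 10^-5)(5.546 × 10^-4)^2 = 1.02 × 10^-11
Q > Ksp, so Co(OH)2 will precipitate.

Q ≈ 1.02 x 10^-11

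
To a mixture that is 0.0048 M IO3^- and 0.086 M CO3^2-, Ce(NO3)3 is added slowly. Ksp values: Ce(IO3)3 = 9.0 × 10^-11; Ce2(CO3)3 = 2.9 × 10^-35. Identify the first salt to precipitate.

Ce2(CO3)3

Each salt begins to precipitate when Q = Ksp, i.e. when [Ce^3+] reaches its threshold.
For Ce(IO3)3: 9.0 × 10^-11 = (0.0048)^3 × [Ce^3+]  ⇒  [Ce^3+] = 8.1 × 10^-4 M.
For Ce2(CO3)3: 2.9 × 10^-35 = (0.086)^3 × [Ce^3+]^2  ⇒  [Ce^3+] = 2.1 × 10^-16 M.
The salt with the lower threshold [Ce^3+] precipitates first: Ce2(CO3)3.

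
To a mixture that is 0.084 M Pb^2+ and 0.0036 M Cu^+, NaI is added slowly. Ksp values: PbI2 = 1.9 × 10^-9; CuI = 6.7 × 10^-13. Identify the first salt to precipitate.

Precipitation of each salt starts when its ion product equals its Ksp.
For PbI2: 1.9 × 10^-9 = 0.084 × [I^-]^2  ⇒  [I^-] = 1.5 × 10^-4 M.
For CuI: 6.7 × 10^-13 = 0.0036 × [I^-]  ⇒  [I^-] = 1.9 × 10^-10 M.
The salt with the lower threshold [I^-] precipitates first: CuI.

CuI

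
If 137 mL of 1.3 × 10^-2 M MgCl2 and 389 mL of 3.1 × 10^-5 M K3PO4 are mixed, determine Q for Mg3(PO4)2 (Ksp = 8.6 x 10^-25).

Total volume = 137 + 389 = 526 mL.
[Mg^2+] = 1.3 x 10^-2 × (137/526) = 3.39 × 10^-3 M
[PO4^3-] = 3.1 x 10^-5 × (389/526) = 2.29 × 10^-5 M
Mg3(PO4)2(s) ⇌ 3 Mg^2+(aq) + 2 PO4^3-(aq), so Q = [Mg^2+]^3[PO4^3-]^2
Q = (3.39 × 10^-3)^3(2.29 x 10^-5)^2 = 2.0 x 10^-17
Q > Ksp, so Mg3(PO4)2 will precipitate.

Q ≈ 2.0e-17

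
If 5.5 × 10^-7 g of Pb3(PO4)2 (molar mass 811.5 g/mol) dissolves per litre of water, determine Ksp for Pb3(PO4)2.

Ksp ≈ 1.5 × 10^-44

Molar solubility s = (5.5 × 10^-7 g/L) / (811.5 g/mol) = 6.78 × 10^-10 M.
Pb3(PO4)2(s) ⇌ 3 Pb^2+(aq) + 2 PO4^3-(aq)
If s mol/L of Pb3(PO4)2 dissolves, [Pb^2+] = 3s and [PO4^3-] = 2s.
Ksp = [Pb^2+]^3[PO4^3-]^2
Substituting: Ksp = (3s)^3(2s)^2 = 108s^5
Ksp = 108 × (6.78 x 10^-10)^5 = 1.5 × 10^-44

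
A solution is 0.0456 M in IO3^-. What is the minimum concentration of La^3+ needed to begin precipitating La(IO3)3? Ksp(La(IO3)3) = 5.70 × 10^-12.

La(IO3)3(s) <=> La^3+(aq) + 3 IO3^-(aq)
Ksp = [La^3+][IO3^-]^3
Precipitation begins when Q = Ksp. With [IO3^-] = 0.0456 M:
5.70 × 10^-12 = (0.0456)^3 × [La^3+]
[La^3+] = (5.70 × 10^-12 / 9.482 × 10^-5) = 6.01 × 10^-8 M

[La^3+] ≈ 6.01 × 10^-8 M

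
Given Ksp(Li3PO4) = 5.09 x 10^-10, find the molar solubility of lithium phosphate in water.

s = 2.08e-3 M

Li3PO4(s) ⇌ 3 Li^+(aq) + PO4^3-(aq)
Ksp = [Li^+]^3[PO4^3-]
For each mole of Li3PO4 that dissolves: [Li^+] = 3s, [PO4^3-] = s.
Substituting: Ksp = (3s)^3s = 27s^4
s = (5.09 x 10^-10 / 27)^(1/4) = 2.08 × 10^-3 M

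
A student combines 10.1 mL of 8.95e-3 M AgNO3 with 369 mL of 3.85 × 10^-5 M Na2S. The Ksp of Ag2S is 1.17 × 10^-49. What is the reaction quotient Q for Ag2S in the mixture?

Total volume = 10.1 + 369 = 379.1 mL.
[Ag^+] = 8.95 × 10^-3 × (10.1/379.1) = 2.384 × 10^-4 M
[S^2-] = 3.85 x 10^-5 × (369/379.1) = 3.747 × 10^-5 M
Ag2S(s) ⇌ 2 Ag^+(aq) + S^2-(aq), so Q = [Ag^+]^2[S^2-]
Q = (2.384 × 10^-4)^2(3.747 x 10^-5) = 2.13 x 10^-12
Q > Ksp, so Ag2S will precipitate.

2.13e-12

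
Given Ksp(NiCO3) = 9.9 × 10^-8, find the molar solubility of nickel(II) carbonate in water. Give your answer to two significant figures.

NiCO3(s) ⇌ Ni^2+(aq) + CO3^2-(aq)
Ksp = [Ni^2+][CO3^2-]
Let s = molar solubility. Then [Ni^2+] = s and [CO3^2-] = s.
Ksp = (s)(s) = s^2
s = (9.9 × 10^-8)^(1/2) = 3.1 × 10^-4 M

s = 3.1e-4 M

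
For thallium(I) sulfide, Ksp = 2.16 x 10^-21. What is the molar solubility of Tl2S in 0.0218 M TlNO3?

s ≈ 4.55e-18 M

Tl2S(s) ⇌ 2 Tl^+(aq) + S^2-(aq)
Ksp = [Tl^+]^2[S^2-]
Let s be the molar solubility in this solution. [Tl^+] = 0.0218 + 2s ≈ 0.0218, [S^2-] = s (since Tl^+ from TlNO3 dominates).
Ksp ≈ (0.0218)^2 × s
s = 4.55 x 10^-18 M
Check: 2s = 9.1 x 10^-18 ≪ 0.0218, so the approximation is valid.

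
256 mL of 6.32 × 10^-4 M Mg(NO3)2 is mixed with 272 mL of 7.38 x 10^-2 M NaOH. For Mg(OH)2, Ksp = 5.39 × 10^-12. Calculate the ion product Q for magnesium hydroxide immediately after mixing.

Total volume = 256 + 272 = 528 mL.
[Mg^2+] = 6.32 × 10^-4 × (256/528) = 3.064 × 10^-4 M
[OH^-] = 7.38 × 10^-2 × (272/528) = 3.802 x 10^-2 M
Mg(OH)2(s) ⇌ Mg^2+(aq) + 2 OH^-(aq), so Q = [Mg^2+][OH^-]^2
Q = (3.064 x 10^-4)(3.802 × 10^-2)^2 = 4.43 × 10^-7
Q > Ksp, so Mg(OH)2 will precipitate.

Q = 4.43e-7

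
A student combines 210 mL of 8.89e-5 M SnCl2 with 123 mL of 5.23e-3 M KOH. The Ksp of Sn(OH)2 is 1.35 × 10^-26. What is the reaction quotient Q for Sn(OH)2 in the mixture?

Q ≈ 2.09e-10

Total volume = 210 + 123 = 333 mL.
[Sn^2+] = 8.89 × 10^-5 × (210/333) = 5.606 × 10^-5 M
[OH^-] = 5.23 x 10^-3 × (123/333) = 1.932 x 10^-3 M
Sn(OH)2(s) <=> Sn^2+ + 2 OH^-, so Q = [Sn^2+][OH^-]^2
Q = (5.606 × 10^-5)(1.932 × 10^-3)^2 = 2.09 × 10^-10
Q > Ksp, so Sn(OH)2 will precipitate.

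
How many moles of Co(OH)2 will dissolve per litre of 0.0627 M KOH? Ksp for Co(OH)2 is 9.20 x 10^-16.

Co(OH)2(s) <=> Co^2+(aq) + 2 OH^-(aq)
Ksp = [Co^2+][OH^-]^2
Let s = moles of Co(OH)2 that dissolve per litre. [Co^2+] = s, [OH^-] = 0.0627 + 2s ≈ 0.0627 (since OH^- from KOH dominates).
Ksp ≈ s × (0.0627)^2
s = 2.34 × 10^-13 M
Check: 2s = 4.7 × 10^-13 ≪ 0.0627, so the approximation is valid.

s ≈ 2.34 × 10^-13 M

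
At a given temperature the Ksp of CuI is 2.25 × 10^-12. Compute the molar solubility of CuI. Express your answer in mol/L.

CuI(s) ⇌ Cu^+ + I^-
Ksp = [Cu^+][I^-]
For each mole of CuI that dissolves: [Cu^+] = s, [I^-] = s.
Ksp = s^2
s = (2.25 × 10^-12)^(1/2) = 1.50 × 10^-6 M

s = 1.50 x 10^-6 M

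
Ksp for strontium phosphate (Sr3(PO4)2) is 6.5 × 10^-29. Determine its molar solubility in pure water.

s = 9.0 × 10^-7 M

Sr3(PO4)2(s) ⇌ 3 Sr^2+(aq) + 2 PO4^3-(aq)
Ksp = [Sr^2+]^3[PO4^3-]^2
If s mol/L of Sr3(PO4)2 dissolves, [Sr^2+] = 3s and [PO4^3-] = 2s.
Substituting: Ksp = (3s)^3(2s)^2 = 108s^5
s^5 = 6.5 × 10^-29 / 108, so s = 9.0 × 10^-7 M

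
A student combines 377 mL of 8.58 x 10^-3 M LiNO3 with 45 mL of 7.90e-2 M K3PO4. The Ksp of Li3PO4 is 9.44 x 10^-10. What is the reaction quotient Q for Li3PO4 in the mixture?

3.79 × 10^-9

Total volume = 377 + 45 = 422 mL.
[Li^+] = 8.58 × 10^-3 × (377/422) = 7.665 x 10^-3 M
[PO4^3-] = 7.90 × 10^-2 × (45/422) = 8.424 × 10^-3 M
Li3PO4(s) ⇌ 3 Li^+(aq) + PO4^3-(aq), so Q = [Li^+]^3[PO4^3-]
Q = (7.665 × 10^-3)^3(8.424 × 10^-3) = 3.79 × 10^-9
Q > Ksp, so Li3PO4 will precipitate.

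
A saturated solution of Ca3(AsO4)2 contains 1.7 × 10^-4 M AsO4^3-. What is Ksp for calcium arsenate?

Ksp = 4.8 × 10^-19

Ca3(AsO4)2(s) <=> 3 Ca^2+ + 2 AsO4^3-
Stoichiometry gives [Ca^2+] = (3/2)[AsO4^3-] = 2.55 × 10^-4 M.
Ksp = [Ca^2+]^3[AsO4^3-]^2
Ksp = (2.55 x 10^-4)^3 × (1.7 x 10^-4)^2 = 4.8 x 10^-19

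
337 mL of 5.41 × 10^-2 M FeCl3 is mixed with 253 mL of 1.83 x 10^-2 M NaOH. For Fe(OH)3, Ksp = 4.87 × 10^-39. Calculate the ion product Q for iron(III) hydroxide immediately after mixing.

Total volume = 337 + 253 = 590 mL.
[Fe^3+] = 5.41 x 10^-2 × (337/590) = 3.090 x 10^-2 M
[OH^-] = 1.83 x 10^-2 × (253/590) = 7.847 × 10^-3 M
Fe(OH)3(s) ⇌ Fe^3+ + 3 OH^-, so Q = [Fe^3+][OH^-]^3
Q = (3.090 × 10^-2)(7.847 × 10^-3)^3 = 1.49 × 10^-8
Q > Ksp, so Fe(OH)3 will precipitate.

Q ≈ 1.49 × 10^-8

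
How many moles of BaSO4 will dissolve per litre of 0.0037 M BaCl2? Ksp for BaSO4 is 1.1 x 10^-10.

s ≈ 3.0e-8 M

BaSO4(s) <=> Ba^2+ + SO4^2-
Ksp = [Ba^2+][SO4^2-]
Let s = moles of BaSO4 that dissolve per litre. [Ba^2+] = 0.0037 + s ≈ 0.0037, [SO4^2-] = s (since Ba^2+ from BaCl2 dominates).
Ksp ≈ 0.0037 × s
s = 3.0 × 10^-8 M
Check: s = 3.0 x 10^-8 ≪ 0.0037, so the approximation is valid.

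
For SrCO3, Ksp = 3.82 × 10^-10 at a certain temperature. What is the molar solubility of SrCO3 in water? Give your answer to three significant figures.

1.95 × 10^-5 M

SrCO3(s) ⇌ Sr^2+ + CO3^2-
Ksp = [Sr^2+][CO3^2-]
Let s = molar solubility. Then [Sr^2+] = s and [CO3^2-] = s.
Ksp = s^2
s = √(3.82 × 10^-10) = 1.95 × 10^-5 M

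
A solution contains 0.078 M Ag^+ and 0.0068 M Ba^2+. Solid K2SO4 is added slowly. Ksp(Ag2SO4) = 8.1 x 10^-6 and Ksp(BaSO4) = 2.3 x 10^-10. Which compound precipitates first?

Precipitation of each salt starts when its ion product equals its Ksp.
For Ag2SO4: 8.1 x 10^-6 = (0.078)^2 × [SO4^2-]  ⇒  [SO4^2-] = 1.3 × 10^-3 M.
For BaSO4: 2.3 x 10^-10 = 0.0068 × [SO4^2-]  ⇒  [SO4^2-] = 3.4 × 10^-8 M.
The salt with the lower threshold [SO4^2-] precipitates first: BaSO4.

BaSO4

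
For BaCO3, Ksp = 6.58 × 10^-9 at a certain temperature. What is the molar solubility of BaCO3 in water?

s = 8.11e-5 M

BaCO3(s) <=> Ba^2+(aq) + CO3^2-(aq)
Ksp = [Ba^2+][CO3^2-]
With molar solubility s: [Ba^2+] = s, [CO3^2-] = s.
Ksp = s^2
s = (6.58 × 10^-9)^(1/2) = 8.11 × 10^-5 M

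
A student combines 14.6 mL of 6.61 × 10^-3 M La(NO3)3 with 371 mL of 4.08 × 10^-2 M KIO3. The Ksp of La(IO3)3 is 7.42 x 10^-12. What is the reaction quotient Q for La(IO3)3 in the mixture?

Total volume = 14.6 + 371 = 385.6 mL.
[La^3+] = 6.61 x 10^-3 × (14.6/385.6) = 2.503 × 10^-4 M
[IO3^-] = 4.08 × 10^-2 × (371/385.6) = 3.926 x 10^-2 M
La(IO3)3(s) ⇌ La^3+(aq) + 3 IO3^-(aq), so Q = [La^3+][IO3^-]^3
Q = (2.503 × 10^-4)(3.926 × 10^-2)^3 = 1.51 × 10^-8
Q > Ksp, so La(IO3)3 will precipitate.

Q ≈ 1.51e-8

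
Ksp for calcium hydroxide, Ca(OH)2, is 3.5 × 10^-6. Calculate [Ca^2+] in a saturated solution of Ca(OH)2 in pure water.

Ca(OH)2(s) ⇌ Ca^2+ + 2 OH^-
Ksp = [Ca^2+][OH^-]^2
For each mole of Ca(OH)2 that dissolves: [Ca^2+] = s, [OH^-] = 2s.
So Ksp = s × (2s)^2 = 4s^3
Solving, s = (3.5 × 10^-6/4)^(1/3) = 9.56 x 10^-3 M
[Ca^2+] = s = 9.6 × 10^-3 M

[Ca^2+] ≈ 9.6 × 10^-3 M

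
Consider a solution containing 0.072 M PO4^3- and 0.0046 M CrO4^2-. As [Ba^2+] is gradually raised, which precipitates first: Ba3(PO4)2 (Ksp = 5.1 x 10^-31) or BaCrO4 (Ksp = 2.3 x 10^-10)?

Each salt begins to precipitate when Q = Ksp, i.e. when [Ba^2+] reaches its threshold.
For Ba3(PO4)2: 5.1 x 10^-31 = (0.072)^2 × [Ba^2+]^3  ⇒  [Ba^2+] = 4.6 × 10^-10 M.
For BaCrO4: 2.3 x 10^-10 = 0.0046 × [Ba^2+]  ⇒  [Ba^2+] = 5.0 x 10^-8 M.
The salt with the lower threshold [Ba^2+] precipitates first: Ba3(PO4)2.

Ba3(PO4)2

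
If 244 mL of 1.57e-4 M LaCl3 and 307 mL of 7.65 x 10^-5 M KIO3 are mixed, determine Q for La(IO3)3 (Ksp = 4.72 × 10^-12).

Total volume = 244 + 307 = 551 mL.
[La^3+] = 1.57 × 10^-4 × (244/551) = 6.952 x 10^-5 M
[IO3^-] = 7.65 x 10^-5 × (307/551) = 4.262 x 10^-5 M
La(IO3)3(s) <=> La^3+ + 3 IO3^-, so Q = [La^3+][IO3^-]^3
Q = (6.952 × 10^-5)(4.262 × 10^-5)^3 = 5.38 x 10^-18
Q < Ksp, so no precipitate of La(IO3)3 forms.

5.38 x 10^-18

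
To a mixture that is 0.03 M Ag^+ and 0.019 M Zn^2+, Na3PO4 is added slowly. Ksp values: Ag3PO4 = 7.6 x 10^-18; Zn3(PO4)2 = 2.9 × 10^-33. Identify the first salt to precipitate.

Precipitation of each salt starts when its ion product equals its Ksp.
For Ag3PO4: 7.6 x 10^-18 = (0.03)^3 × [PO4^3-]  ⇒  [PO4^3-] = 2.8 × 10^-13 M.
For Zn3(PO4)2: 2.9 × 10^-33 = (0.019)^3 × [PO4^3-]^2  ⇒  [PO4^3-] = 2.1 × 10^-14 M.
The salt with the lower threshold [PO4^3-] precipitates first: Zn3(PO4)2.

Zn3(PO4)2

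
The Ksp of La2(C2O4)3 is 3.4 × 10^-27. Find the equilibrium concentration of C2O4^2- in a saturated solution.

La2(C2O4)3(s) <=> 2 La^3+(aq) + 3 C2O4^2-(aq)
Ksp = [La^3+]^2[C2O4^2-]^3
If s mol/L of La2(C2O4)3 dissolves, [La^3+] = 2s and [C2O4^2-] = 3s.
So Ksp = (2s)^2 × (3s)^3 = 108s^5
s^5 = 3.4 × 10^-27 / 108, so s = 1.99 × 10^-6 M
[C2O4^2-] = 3s = 6.0 × 10^-6 M

[C2O4^2-] = 6.0 x 10^-6 M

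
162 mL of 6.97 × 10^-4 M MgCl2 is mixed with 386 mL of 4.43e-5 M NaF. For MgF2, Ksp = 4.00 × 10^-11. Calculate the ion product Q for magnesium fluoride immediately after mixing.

Q ≈ 2.01e-13

Total volume = 162 + 386 = 548 mL.
[Mg^2+] = 6.97 x 10^-4 × (162/548) = 2.060 × 10^-4 M
[F^-] = 4.43 x 10^-5 × (386/548) = 3.120 × 10^-5 M
MgF2(s) ⇌ Mg^2+ + 2 F^-, so Q = [Mg^2+][F^-]^2
Q = (2.060 × 10^-4)(3.120 x 10^-5)^2 = 2.01 x 10^-13
Q < Ksp, so no precipitate of MgF2 forms.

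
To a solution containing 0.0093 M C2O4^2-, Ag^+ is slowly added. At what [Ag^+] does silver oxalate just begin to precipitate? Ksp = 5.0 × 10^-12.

2.3 × 10^-5 M

Ag2C2O4(s) <=> 2 Ag^+(aq) + C2O4^2-(aq)
Ksp = [Ag^+]^2[C2O4^2-]
Precipitation begins when Q = Ksp. With [C2O4^2-] = 0.0093 M:
5.0 × 10^-12 = (0.0093) × [Ag^+]^2
[Ag^+] = (5.0 × 10^-12 / 9.3 × 10^-3)^(1/2) = 2.3 × 10^-5 M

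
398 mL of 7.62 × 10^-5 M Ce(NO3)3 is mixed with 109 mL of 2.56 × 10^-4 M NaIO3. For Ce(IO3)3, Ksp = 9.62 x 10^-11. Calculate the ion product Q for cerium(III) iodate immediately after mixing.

Total volume = 398 + 109 = 507 mL.
[Ce^3+] = 7.62 × 10^-5 × (398/507) = 5.982 x 10^-5 M
[IO3^-] = 2.56 × 10^-4 × (109/507) = 5.504 × 10^-5 M
Ce(IO3)3(s) <=> Ce^3+(aq) + 3 IO3^-(aq), so Q = [Ce^3+][IO3^-]^3
Q = (5.982 × 10^-5)(5.504 x 10^-5)^3 = 9.97 x 10^-18
Q < Ksp, so no precipitate of Ce(IO3)3 forms.

9.97 × 10^-18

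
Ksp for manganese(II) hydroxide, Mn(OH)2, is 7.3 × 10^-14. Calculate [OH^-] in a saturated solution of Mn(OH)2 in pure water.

Mn(OH)2(s) ⇌ Mn^2+ + 2 OH^-
Ksp = [Mn^2+][OH^-]^2
For each mole of Mn(OH)2 that dissolves: [Mn^2+] = s, [OH^-] = 2s.
Ksp = s(2s)^2 = 4s^3
Solving, s = (7.3 × 10^-14/4)^(1/3) = 2.63 × 10^-5 M
[OH^-] = 2s = 5.3 x 10^-5 M

5.3 x 10^-5 M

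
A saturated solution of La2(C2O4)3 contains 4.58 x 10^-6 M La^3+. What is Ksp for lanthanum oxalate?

Ksp = 6.80e-27

La2(C2O4)3(s) <=> 2 La^3+ + 3 C2O4^2-
Stoichiometry gives [C2O4^2-] = (3/2)[La^3+] = 6.870 × 10^-6 M.
Ksp = [La^3+]^2[C2O4^2-]^3
Ksp = (4.58 × 10^-6)^2 × (6.870 x 10^-6)^3 = 6.80 × 10^-27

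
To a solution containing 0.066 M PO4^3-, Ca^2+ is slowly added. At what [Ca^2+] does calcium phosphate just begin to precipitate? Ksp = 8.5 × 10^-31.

Ca3(PO4)2(s) <=> 3 Ca^2+ + 2 PO4^3-
Ksp = [Ca^2+]^3[PO4^3-]^2
Precipitation begins when Q = Ksp. With [PO4^3-] = 0.066 M:
8.5 × 10^-31 = (0.066)^2 × [Ca^2+]^3
[Ca^2+] = (8.5 × 10^-31 / 4.36 × 10^-3)^(1/3) = 5.8 x 10^-10 M

5.8e-10 M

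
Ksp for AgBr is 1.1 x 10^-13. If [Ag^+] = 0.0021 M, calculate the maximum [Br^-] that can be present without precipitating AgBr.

5.2 × 10^-11 M

AgBr(s) ⇌ Ag^+ + Br^-
Ksp = [Ag^+][Br^-]
Precipitation begins when Q = Ksp. With [Ag^+] = 0.0021 M:
1.1 x 10^-13 = (0.0021) × [Br^-]
[Br^-] = (1.1 x 10^-13 / 2.1 × 10^-3) = 5.2 × 10^-11 M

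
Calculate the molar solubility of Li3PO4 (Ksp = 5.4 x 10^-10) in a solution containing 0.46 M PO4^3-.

s = 3.5 × 10^-4 M

Li3PO4(s) ⇌ 3 Li^+(aq) + PO4^3-(aq)
Ksp = [Li^+]^3[PO4^3-]
If s mol/L dissolves here, [Li^+] = 3s, [PO4^3-] = 0.46 + s ≈ 0.46 (since the PO4^3- already present dominates).
Ksp ≈ (3s)^3 × 0.46
s = 3.5 x 10^-4 M
Check: s = 3.5 × 10^-4 ≪ 0.46, so the approximation is valid.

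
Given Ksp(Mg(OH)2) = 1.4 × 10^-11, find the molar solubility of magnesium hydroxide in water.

s = 1.5e-4 M

Mg(OH)2(s) ⇌ Mg^2+(aq) + 2 OH^-(aq)
Ksp = [Mg^2+][OH^-]^2
Let s = molar solubility. Then [Mg^2+] = s and [OH^-] = 2s.
Ksp = s(2s)^2 = 4s^3
Solving, s = (1.4 × 10^-11/4)^(1/3) = 1.5 × 10^-4 M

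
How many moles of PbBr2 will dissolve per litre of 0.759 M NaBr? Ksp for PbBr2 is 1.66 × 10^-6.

PbBr2(s) <=> Pb^2+ + 2 Br^-
Ksp = [Pb^2+][Br^-]^2
If s mol/L dissolves here, [Pb^2+] = s, [Br^-] = 0.759 + 2s ≈ 0.759 (common-ion effect: Br^- is already 0.759 M).
Ksp ≈ s × (0.759)^2
s = 2.88 x 10^-6 M
Check: 2s = 5.8 x 10^-6 ≪ 0.759, so the approximation is valid.

s ≈ 2.88 x 10^-6 M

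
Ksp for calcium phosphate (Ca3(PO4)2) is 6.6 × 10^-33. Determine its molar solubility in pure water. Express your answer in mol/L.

s = 1.4 × 10^-7 M

Ca3(PO4)2(s) ⇌ 3 Ca^2+ + 2 PO4^3-
Ksp = [Ca^2+]^3[PO4^3-]^2
With molar solubility s: [Ca^2+] = 3s, [PO4^3-] = 2s.
So Ksp = (3s)^3 × (2s)^2 = 108s^5
s = (6.6 × 10^-33 / 108)^(1/5) = 1.4 x 10^-7 M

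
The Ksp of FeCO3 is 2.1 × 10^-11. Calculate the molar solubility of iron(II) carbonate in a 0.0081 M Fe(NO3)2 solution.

s ≈ 2.6 × 10^-9 M

FeCO3(s) <=> Fe^2+ + CO3^2-
Ksp = [Fe^2+][CO3^2-]
Let s = moles of FeCO3 that dissolve per litre. [Fe^2+] = 0.0081 + s ≈ 0.0081, [CO3^2-] = s (since Fe^2+ from Fe(NO3)2 dominates).
Ksp ≈ 0.0081 × s
s = 2.6 x 10^-9 M
Check: s = 2.6 × 10^-9 ≪ 0.0081, so the approximation is valid.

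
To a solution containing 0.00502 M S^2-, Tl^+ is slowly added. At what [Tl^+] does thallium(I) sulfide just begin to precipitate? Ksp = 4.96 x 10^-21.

[Tl^+] = 9.94 × 10^-10 M

Tl2S(s) ⇌ 2 Tl^+(aq) + S^2-(aq)
Ksp = [Tl^+]^2[S^2-]
Precipitation begins when Q = Ksp. With [S^2-] = 0.00502 M:
4.96 x 10^-21 = (0.00502) × [Tl^+]^2
[Tl^+] = (4.96 x 10^-21 / 5.02 x 10^-3)^(1/2) = 9.94 × 10^-10 M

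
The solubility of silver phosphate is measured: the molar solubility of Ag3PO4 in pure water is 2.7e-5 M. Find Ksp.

Ag3PO4(s) ⇌ 3 Ag^+ + PO4^3-
For each mole of Ag3PO4 that dissolves: [Ag^+] = 3s, [PO4^3-] = s.
Ksp = [Ag^+]^3[PO4^3-]
So Ksp = (3s)^3 × s = 27s^4
Ksp = 27 × (2.7 × 10^-5)^4 = 1.4 × 10^-17

Ksp ≈ 1.4 × 10^-17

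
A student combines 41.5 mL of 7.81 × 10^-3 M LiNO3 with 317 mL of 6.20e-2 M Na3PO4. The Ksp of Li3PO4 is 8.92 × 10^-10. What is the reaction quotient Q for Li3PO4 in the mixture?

Total volume = 41.5 + 317 = 358.5 mL.
[Li^+] = 7.81 × 10^-3 × (41.5/358.5) = 9.041 × 10^-4 M
[PO4^3-] = 6.20 × 10^-2 × (317/358.5) = 5.482 × 10^-2 M
Li3PO4(s) <=> 3 Li^+(aq) + PO4^3-(aq), so Q = [Li^+]^3[PO4^3-]
Q = (9.041 × 10^-4)^3(5.482 × 10^-2) = 4.05 × 10^-11
Q < Ksp, so no precipitate of Li3PO4 forms.

Q ≈ 4.05e-11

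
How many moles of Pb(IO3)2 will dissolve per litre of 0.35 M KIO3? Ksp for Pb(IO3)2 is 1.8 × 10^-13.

1.5e-12 M

Pb(IO3)2(s) ⇌ Pb^2+(aq) + 2 IO3^-(aq)
Ksp = [Pb^2+][IO3^-]^2
If s mol/L dissolves here, [Pb^2+] = s, [IO3^-] = 0.35 + 2s ≈ 0.35 (since IO3^- from KIO3 dominates).
Ksp ≈ s × (0.35)^2
s = 1.5 x 10^-12 M
Check: 2s = 2.9 x 10^-12 ≪ 0.35, so the approximation is valid.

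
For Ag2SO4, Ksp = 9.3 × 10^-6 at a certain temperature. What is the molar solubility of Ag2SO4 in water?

s ≈ 1.3e-2 M

Ag2SO4(s) ⇌ 2 Ag^+(aq) + SO4^2-(aq)
Ksp = [Ag^+]^2[SO4^2-]
With molar solubility s: [Ag^+] = 2s, [SO4^2-] = s.
Substituting: Ksp = (2s)^2s = 4s^3
s = (9.3 × 10^-6 / 4)^(1/3) = 1.3 × 10^-2 M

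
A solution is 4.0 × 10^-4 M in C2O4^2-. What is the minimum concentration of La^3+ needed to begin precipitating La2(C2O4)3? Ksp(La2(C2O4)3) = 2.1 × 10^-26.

La2(C2O4)3(s) <=> 2 La^3+ + 3 C2O4^2-
Ksp = [La^3+]^2[C2O4^2-]^3
Precipitation begins when Q = Ksp. With [C2O4^2-] = 4.0 × 10^-4 M:
2.1 × 10^-26 = (4.0 × 10^-4)^3 × [La^3+]^2
[La^3+] = (2.1 × 10^-26 / 6.40 × 10^-11)^(1/2) = 1.8 × 10^-8 M

[La^3+] = 1.8 × 10^-8 M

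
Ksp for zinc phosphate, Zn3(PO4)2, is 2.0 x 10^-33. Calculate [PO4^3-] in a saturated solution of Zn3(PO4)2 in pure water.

Zn3(PO4)2(s) ⇌ 3 Zn^2+(aq) + 2 PO4^3-(aq)
Ksp = [Zn^2+]^3[PO4^3-]^2
Let s = molar solubility. Then [Zn^2+] = 3s and [PO4^3-] = 2s.
Ksp = (3s)^3(2s)^2 = 108s^5
s^5 = 2.0 x 10^-33 / 108, so s = 1.13 × 10^-7 M
[PO4^3-] = 2s = 2.3 x 10^-7 M

2.3 × 10^-7 M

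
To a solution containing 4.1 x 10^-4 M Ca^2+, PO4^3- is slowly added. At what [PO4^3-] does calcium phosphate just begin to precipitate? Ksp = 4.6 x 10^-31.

Ca3(PO4)2(s) ⇌ 3 Ca^2+ + 2 PO4^3-
Ksp = [Ca^2+]^3[PO4^3-]^2
Precipitation begins when Q = Ksp. With [Ca^2+] = 4.1 x 10^-4 M:
4.6 x 10^-31 = (4.1 x 10^-4)^3 × [PO4^3-]^2
[PO4^3-] = (4.6 x 10^-31 / 6.89 x 10^-11)^(1/2) = 8.2 × 10^-11 M

[PO4^3-] = 8.2e-11 M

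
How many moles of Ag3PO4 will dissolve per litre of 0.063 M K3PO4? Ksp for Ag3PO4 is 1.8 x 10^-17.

Ag3PO4(s) ⇌ 3 Ag^+(aq) + PO4^3-(aq)
Ksp = [Ag^+]^3[PO4^3-]
Let s be the molar solubility in this solution. [Ag^+] = 3s, [PO4^3-] = 0.063 + s ≈ 0.063 (since PO4^3- from K3PO4 dominates).
Ksp ≈ (3s)^3 × 0.063
s = 2.2 × 10^-6 M
Check: s = 2.2 × 10^-6 ≪ 0.063, so the approximation is valid.

s = 2.2 x 10^-6 M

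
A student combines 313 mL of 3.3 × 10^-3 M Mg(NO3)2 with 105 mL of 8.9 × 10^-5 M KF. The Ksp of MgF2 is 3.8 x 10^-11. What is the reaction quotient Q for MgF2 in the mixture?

Total volume = 313 + 105 = 418 mL.
[Mg^2+] = 3.3 × 10^-3 × (313/418) = 2.47 × 10^-3 M
[F^-] = 8.9 × 10^-5 × (105/418) = 2.24 × 10^-5 M
MgF2(s) <=> Mg^2+ + 2 F^-, so Q = [Mg^2+][F^-]^2
Q = (2.47 × 10^-3)(2.24 × 10^-5)^2 = 1.2 x 10^-12
Q < Ksp, so no precipitate of MgF2 forms.

1.2 × 10^-12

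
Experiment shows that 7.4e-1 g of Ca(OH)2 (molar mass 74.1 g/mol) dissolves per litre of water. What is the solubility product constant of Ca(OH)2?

Molar solubility s = (7.4 × 10^-1 g/L) / (74.1 g/mol) = 9.99 x 10^-3 M.
Ca(OH)2(s) <=> Ca^2+(aq) + 2 OH^-(aq)
For each mole of Ca(OH)2 that dissolves: [Ca^2+] = s, [OH^-] = 2s.
Ksp = [Ca^2+][OH^-]^2
Substituting: Ksp = s(2s)^2 = 4s^3
With s = 9.99 x 10^-3: Ksp = 4.0 × 10^-6

4.0e-6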